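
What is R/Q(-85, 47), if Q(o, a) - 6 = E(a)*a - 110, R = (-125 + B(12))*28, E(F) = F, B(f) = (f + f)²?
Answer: 12628/2105 ≈ 5.9990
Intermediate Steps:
B(f) = 4*f² (B(f) = (2*f)² = 4*f²)
R = 12628 (R = (-125 + 4*12²)*28 = (-125 + 4*144)*28 = (-125 + 576)*28 = 451*28 = 12628)
Q(o, a) = -104 + a² (Q(o, a) = 6 + (a*a - 110) = 6 + (a² - 110) = 6 + (-110 + a²) = -104 + a²)
R/Q(-85, 47) = 12628/(-104 + 47²) = 12628/(-104 + 2209) = 12628/2105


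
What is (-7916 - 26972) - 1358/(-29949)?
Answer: -1044859354/29949 ≈ -34888.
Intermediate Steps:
(-7916 - 26972) - 1358/(-29949) = -34888 - 1358*(-1/29949) = -34888 + 1358/29949 = -1044859354/29949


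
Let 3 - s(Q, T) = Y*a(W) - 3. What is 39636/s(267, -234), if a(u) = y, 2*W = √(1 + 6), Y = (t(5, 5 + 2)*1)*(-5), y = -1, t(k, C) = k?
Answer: -39636/19 ≈ -2086.1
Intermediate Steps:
Y = -25 (Y = (5*1)*(-5) = 5*(-5) = -25)
W = √7/2 (W = √(1 + 6)/2 = √7/2 ≈ 1.3229)
a(u) = -1
s(Q, T) = -19 (s(Q, T) = 3 - (-25*(-1) - 3) = 3 - (25 - 3) = 3 - 1*22 = 3 - 22 = -19)
39636/s(267, -234) = 39636/(-19) = 39636*(-1/19) = -39636/19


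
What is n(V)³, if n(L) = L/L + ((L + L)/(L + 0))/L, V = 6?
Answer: 64/27 ≈ 2.3704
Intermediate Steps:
n(L) = 1 + 2/L (n(L) = 1 + ((2*L)/L)/L = 1 + 2/L)
n(V)³ = ((2 + 6)/6)³ = ((⅙)*8)³ = (4/3)³ = 64/27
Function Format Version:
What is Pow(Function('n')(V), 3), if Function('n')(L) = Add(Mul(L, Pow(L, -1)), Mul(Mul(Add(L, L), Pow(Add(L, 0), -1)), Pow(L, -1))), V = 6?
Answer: Rational(64, 27) ≈ 2.3704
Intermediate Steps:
Function('n')(L) = Add(1, Mul(2, Pow(L, -1))) (Function('n')(L) = Add(1, Mul(Mul(Mul(2, L), Pow(L, -1)), Pow(L, -1))) = Add(1, Mul(2, Pow(L, -1))))
Pow(Function('n')(V), 3) = Pow(Mul(Pow(6, -1), Add(2, 6)), 3) = Pow(Mul(Rational(1, 6), 8), 3) = Pow(Rational(4, 3), 3) = Rational(64, 27)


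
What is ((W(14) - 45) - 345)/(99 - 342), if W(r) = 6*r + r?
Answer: 292/243 ≈ 1.2016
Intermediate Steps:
W(r) = 7*r
((W(14) - 45) - 345)/(99 - 342) = ((7*14 - 45) - 345)/(99 - 342) = ((98 - 45) - 345)/(-243) = (53 - 345)*(-1/243) = -292*(-1/243) = 292/243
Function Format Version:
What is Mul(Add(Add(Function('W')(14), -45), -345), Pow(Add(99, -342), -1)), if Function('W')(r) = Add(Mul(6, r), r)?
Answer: Rational(292, 243) ≈ 1.2016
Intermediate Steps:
Function('W')(r) = Mul(7, r)
Mul(Add(Add(Function('W')(14), -45), -345), Pow(Add(99, -342), -1)) = Mul(Add(Add(Mul(7, 14), -45), -345), Pow(Add(99, -342), -1)) = Mul(Add(Add(98, -45), -345), Pow(-243, -1)) = Mul(Add(53, -345), Rational(-1, 243)) = Mul(-292, Rational(-1, 243)) = Rational(292, 243)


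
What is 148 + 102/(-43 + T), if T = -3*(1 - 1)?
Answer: 6262/43 ≈ 145.63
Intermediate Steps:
T = 0 (T = -3*0 = 0)
148 + 102/(-43 + T) = 148 + 102/(-43 + 0) = 148 + 102/(-43) = 148 + 102*(-1/43) = 148 - 102/43 = 6262/43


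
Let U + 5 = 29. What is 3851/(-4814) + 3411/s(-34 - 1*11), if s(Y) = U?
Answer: 2721355/19256 ≈ 141.32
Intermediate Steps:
U = 24 (U = -5 + 29 = 24)
s(Y) = 24
3851/(-4814) + 3411/s(-34 - 1*11) = 3851/(-4814) + 3411/24 = 3851*(-1/4814) + 3411*(1/24) = -3851/4814 + 1137/8 = 2721355/19256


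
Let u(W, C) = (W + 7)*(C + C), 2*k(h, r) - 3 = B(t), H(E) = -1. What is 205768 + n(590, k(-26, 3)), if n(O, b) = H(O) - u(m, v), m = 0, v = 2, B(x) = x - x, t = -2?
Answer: 205739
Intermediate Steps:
B(x) = 0
k(h, r) = 3/2 (k(h, r) = 3/2 + (1/2)*0 = 3/2 + 0 = 3/2)
u(W, C) = 2*C*(7 + W) (u(W, C) = (7 + W)*(2*C) = 2*C*(7 + W))
n(O, b) = -29 (n(O, b) = -1 - 2*2*(7 + 0) = -1 - 2*2*7 = -1 - 1*28 = -1 - 28 = -29)
205768 + n(590, k(-26, 3)) = 205768 - 29 = 205739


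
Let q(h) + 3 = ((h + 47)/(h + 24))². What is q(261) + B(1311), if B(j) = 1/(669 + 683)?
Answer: -201111247/109816200 ≈ -1.8313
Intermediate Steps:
B(j) = 1/1352
q(h) = -3 + (47 + h)²/(24 + h)² (q(h) = -3 + ((h + 47)/(h + 24))² = -3 + ((47 + h)/(24 + h))² = -3 + (47 + h)²/(24 + h)²)
q(261) + B(1311) = (-3 + (47 + 261)²/(24 + 261)²) + 1/1352 = (-3 + 308²/285²) + 1/1352 = (-3 + (1/81225)*94864) + 1/1352 = (-3 + 94864/81225) + 1/1352 = -148811/81225 + 1/1352 = -201111247/109816200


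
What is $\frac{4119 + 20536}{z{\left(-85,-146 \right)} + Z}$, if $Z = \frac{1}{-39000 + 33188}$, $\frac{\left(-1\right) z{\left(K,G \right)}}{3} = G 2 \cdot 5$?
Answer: $\frac{143294860}{25456559} \approx 5.629$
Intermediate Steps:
$z{\left(K,G \right)} = - 30 G$ ($z{\left(K,G \right)} = - 3 G 2 \cdot 5 = - 3 \cdot 2 G 5 = - 3 \cdot 10 G = - 30 G$)
$Z = - \frac{1}{5812}$ ($Z = \frac{1}{-5812} = - \frac{1}{5812} \approx -0.00017206$)
$\frac{4119 + 20536}{z{\left(-85,-146 \right)} + Z} = \frac{4119 + 20536}{\left(-30\right) \left(-146\right) - \frac{1}{5812}} = \frac{24655}{4380 - \frac{1}{5812}} = \frac{24655}{\frac{25456559}{5812}} = 24655 \cdot \frac{5812}{25456559} = \frac{143294860}{25456559}$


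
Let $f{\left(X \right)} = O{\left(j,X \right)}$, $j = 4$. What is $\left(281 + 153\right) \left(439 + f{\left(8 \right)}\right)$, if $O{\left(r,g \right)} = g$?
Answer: $193998$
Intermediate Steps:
$f{\left(X \right)} = X$
$\left(281 + 153\right) \left(439 + f{\left(8 \right)}\right) = \left(281 + 153\right) \left(439 + 8\right) = 434 \cdot 447 = 193998$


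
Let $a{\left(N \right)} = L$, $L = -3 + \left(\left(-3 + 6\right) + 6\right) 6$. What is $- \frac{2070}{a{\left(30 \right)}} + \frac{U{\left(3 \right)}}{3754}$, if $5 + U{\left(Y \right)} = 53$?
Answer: $- \frac{1294722}{31909} \approx -40.575$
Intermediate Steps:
$L = 51$ ($L = -3 + \left(3 + 6\right) 6 = -3 + 9 \cdot 6 = -3 + 54 = 51$)
$a{\left(N \right)} = 51$
$U{\left(Y \right)} = 48$ ($U{\left(Y \right)} = -5 + 53 = 48$)
$- \frac{2070}{a{\left(30 \right)}} + \frac{U{\left(3 \right)}}{3754} = - \frac{2070}{51} + \frac{48}{3754} = \left(-2070\right) \frac{1}{51} + 48 \cdot \frac{1}{3754} = - \frac{690}{17} + \frac{24}{1877} = - \frac{1294722}{31909}$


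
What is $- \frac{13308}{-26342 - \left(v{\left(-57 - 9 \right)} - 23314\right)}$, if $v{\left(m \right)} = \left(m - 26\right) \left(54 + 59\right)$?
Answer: $- \frac{1109}{614} \approx -1.8062$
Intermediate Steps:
$v{\left(m \right)} = -2938 + 113 m$ ($v{\left(m \right)} = \left(-26 + m\right) 113 = -2938 + 113 m$)
$- \frac{13308}{-26342 - \left(v{\left(-57 - 9 \right)} - 23314\right)} = - \frac{13308}{-26342 - \left(\left(-2938 + 113 \left(-57 - 9\right)\right) - 23314\right)} = - \frac{13308}{-26342 - \left(\left(-2938 + 113 \left(-66\right)\right) - 23314\right)} = - \frac{13308}{-26342 - \left(\left(-2938 - 7458\right) - 23314\right)} = - \frac{13308}{-26342 - \left(-10396 - 23314\right)} = - \frac{13308}{-26342 - -33710} = - \frac{13308}{-26342 + 33710} = - \frac{13308}{7368} = \left(-13308\right) \frac{1}{7368} = - \frac{1109}{614}$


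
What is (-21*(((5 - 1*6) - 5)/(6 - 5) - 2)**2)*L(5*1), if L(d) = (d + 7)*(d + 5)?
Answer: -161280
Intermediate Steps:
L(d) = (5 + d)*(7 + d) (L(d) = (7 + d)*(5 + d) = (5 + d)*(7 + d))
(-21*(((5 - 1*6) - 5)/(6 - 5) - 2)**2)*L(5*1) = (-21*(((5 - 1*6) - 5)/(6 - 5) - 2)**2)*(35 + (5*1)**2 + 12*(5*1)) = (-21*(((5 - 6) - 5)/1 - 2)**2)*(35 + 5**2 + 12*5) = (-21*((-1 - 5)*1 - 2)**2)*(35 + 25 + 60) = -21*(-6*1 - 2)**2*120 = -21*(-6 - 2)**2*120 = -21*(-8)**2*120 = -21*64*120 = -1344*120 = -161280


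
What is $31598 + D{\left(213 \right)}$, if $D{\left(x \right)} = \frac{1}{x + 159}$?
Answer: $\frac{11754457}{372} \approx 31598.0$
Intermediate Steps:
$D{\left(x \right)} = \frac{1}{159 + x}$
$31598 + D{\left(213 \right)} = 31598 + \frac{1}{159 + 213} = 31598 + \frac{1}{372} = \frac{11754457}{372}$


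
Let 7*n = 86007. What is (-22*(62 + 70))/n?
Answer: -6776/28669 ≈ -0.23635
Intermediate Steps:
n = 86007/7 (n = (⅐)*86007 = 86007/7 ≈ 12287.)
(-22*(62 + 70))/n = (-22*(62 + 70))/(86007/7) = -22*132*(7/86007) = -2904*7/86007 = -6776/28669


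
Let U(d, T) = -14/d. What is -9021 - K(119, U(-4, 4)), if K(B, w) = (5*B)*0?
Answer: -9021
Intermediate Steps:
K(B, w) = 0
-9021 - K(119, U(-4, 4)) = -9021 - 1*0 = -9021 + 0 = -9021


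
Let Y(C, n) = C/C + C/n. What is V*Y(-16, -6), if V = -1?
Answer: -11/3 ≈ -3.6667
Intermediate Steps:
Y(C, n) = 1 + C/n
V*Y(-16, -6) = -(-16 - 6)/(-6) = -(-1)*(-22)/6 = -1*11/3 = -11/3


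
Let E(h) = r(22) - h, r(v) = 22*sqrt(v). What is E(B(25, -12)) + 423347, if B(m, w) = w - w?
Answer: 423347 + 22*sqrt(22) ≈ 4.2345e+5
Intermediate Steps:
B(m, w) = 0
E(h) = -h + 22*sqrt(22) (E(h) = 22*sqrt(22) - h = -h + 22*sqrt(22))
E(B(25, -12)) + 423347 = (-1*0 + 22*sqrt(22)) + 423347 = (0 + 22*sqrt(22)) + 423347 = 22*sqrt(22) + 423347 = 423347 + 22*sqrt(22)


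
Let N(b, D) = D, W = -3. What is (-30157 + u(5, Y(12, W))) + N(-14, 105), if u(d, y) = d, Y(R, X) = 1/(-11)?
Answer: -30047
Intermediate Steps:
Y(R, X) = -1/11
(-30157 + u(5, Y(12, W))) + N(-14, 105) = (-30157 + 5) + 105 = -30152 + 105 = -30047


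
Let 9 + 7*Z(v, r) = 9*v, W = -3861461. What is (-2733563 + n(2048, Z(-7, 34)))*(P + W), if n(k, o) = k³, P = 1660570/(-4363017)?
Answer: -48224637985134422203601/1454339 ≈ -3.3159e+16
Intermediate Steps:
Z(v, r) = -9/7 + 9*v/7 (Z(v, r) = -9/7 + (9*v)/7 = -9/7 + 9*v/7)
P = -1660570/4363017 (P = 1660570*(-1/4363017) = -1660570/4363017 ≈ -0.38060)
(-2733563 + n(2048, Z(-7, 34)))*(P + W) = (-2733563 + 2048³)*(-1660570/4363017 - 3861461) = (-2733563 + 8589934592)*(-16847621648407/4363017) = 8587201029*(-16847621648407/4363017) = -48224637985134422203601/1454339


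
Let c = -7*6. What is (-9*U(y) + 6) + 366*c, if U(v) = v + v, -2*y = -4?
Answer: -15402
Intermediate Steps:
y = 2 (y = -½*(-4) = 2)
U(v) = 2*v
c = -42
(-9*U(y) + 6) + 366*c = (-18*2 + 6) + 366*(-42) = (-9*4 + 6) - 15372 = (-36 + 6) - 15372 = -30 - 15372 = -15402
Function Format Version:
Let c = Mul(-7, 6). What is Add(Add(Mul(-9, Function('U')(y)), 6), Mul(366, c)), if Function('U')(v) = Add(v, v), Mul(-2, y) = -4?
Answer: -15402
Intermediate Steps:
y = 2 (y = Mul(Rational(-1, 2), -4) = 2)
Function('U')(v) = Mul(2, v)
c = -42
Add(Add(Mul(-9, Function('U')(y)), 6), Mul(366, c)) = Add(Add(Mul(-9, Mul(2, 2)), 6), Mul(366, -42)) = Add(Add(Mul(-9, 4), 6), -15372) = Add(Add(-36, 6), -15372) = Add(-30, -15372) = -15402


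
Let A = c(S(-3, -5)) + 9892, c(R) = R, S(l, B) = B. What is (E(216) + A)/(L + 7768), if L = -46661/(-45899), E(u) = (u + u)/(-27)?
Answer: 453069029/356590093 ≈ 1.2706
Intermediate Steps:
E(u) = -2*u/27 (E(u) = (2*u)*(-1/27) = -2*u/27)
A = 9887 (A = -5 + 9892 = 9887)
L = 46661/45899 (L = -46661*(-1/45899) = 46661/45899 ≈ 1.0166)
(E(216) + A)/(L + 7768) = (-2/27*216 + 9887)/(46661/45899 + 7768) = (-16 + 9887)/(356590093/45899) = 9871*(45899/356590093) = 453069029/356590093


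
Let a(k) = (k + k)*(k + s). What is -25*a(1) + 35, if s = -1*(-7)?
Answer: -365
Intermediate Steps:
s = 7
a(k) = 2*k*(7 + k) (a(k) = (k + k)*(k + 7) = (2*k)*(7 + k) = 2*k*(7 + k))
-25*a(1) + 35 = -50*(7 + 1) + 35 = -50*8 + 35 = -25*16 + 35 = -400 + 35 = -365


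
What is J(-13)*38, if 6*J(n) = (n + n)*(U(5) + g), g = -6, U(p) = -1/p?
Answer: 15314/15 ≈ 1020.9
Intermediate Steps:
J(n) = -31*n/15 (J(n) = ((n + n)*(-1/5 - 6))/6 = ((2*n)*(-1*⅕ - 6))/6 = ((2*n)*(-⅕ - 6))/6 = ((2*n)*(-31/5))/6 = (-62*n/5)/6 = -31*n/15)
J(-13)*38 = -31/15*(-13)*38 = (403/15)*38 = 15314/15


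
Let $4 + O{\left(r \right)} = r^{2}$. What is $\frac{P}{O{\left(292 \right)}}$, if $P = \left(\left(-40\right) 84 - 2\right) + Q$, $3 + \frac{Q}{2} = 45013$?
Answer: $\frac{14443}{14210} \approx 1.0164$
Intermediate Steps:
$Q = 90020$ ($Q = -6 + 2 \cdot 45013 = -6 + 90026 = 90020$)
$O{\left(r \right)} = -4 + r^{2}$
$P = 86658$ ($P = \left(\left(-40\right) 84 - 2\right) + 90020 = \left(-3360 - 2\right) + 90020 = -3362 + 90020 = 86658$)
$\frac{P}{O{\left(292 \right)}} = \frac{86658}{-4 + 292^{2}} = \frac{86658}{-4 + 85264} = \frac{86658}{85260} = 86658 \cdot \frac{1}{85260} = \frac{14443}{14210}$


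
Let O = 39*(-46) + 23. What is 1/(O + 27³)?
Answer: 1/17912 ≈ 5.5828e-5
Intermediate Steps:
O = -1771 (O = -1794 + 23 = -1771)
1/(O + 27³) = 1/(-1771 + 27³) = 1/(-1771 + 19683) = 1/17912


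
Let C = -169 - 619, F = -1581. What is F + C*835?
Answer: -659561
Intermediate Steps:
C = -788
F + C*835 = -1581 - 788*835 = -1581 - 657980 = -659561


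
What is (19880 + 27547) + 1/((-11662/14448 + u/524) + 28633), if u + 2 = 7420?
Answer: 183673258562931/3872757257 ≈ 47427.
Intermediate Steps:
u = 7418 (u = -2 + 7420 = 7418)
(19880 + 27547) + 1/((-11662/14448 + u/524) + 28633) = (19880 + 27547) + 1/((-11662/14448 + 7418/524) + 28633) = 47427 + 1/((-11662*1/14448 + 7418*(1/524)) + 28633) = 47427 + 1/((-833/1032 + 3709/262) + 28633) = 47427 + 1/(1804721/135192 + 28633) = 47427 + 1/(3872757257/135192) = 47427 + 135192/3872757257 = 183673258562931/3872757257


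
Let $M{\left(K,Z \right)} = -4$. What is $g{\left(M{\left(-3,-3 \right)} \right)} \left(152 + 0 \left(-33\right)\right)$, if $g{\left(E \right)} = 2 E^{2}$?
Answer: $4864$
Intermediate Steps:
$g{\left(M{\left(-3,-3 \right)} \right)} \left(152 + 0 \left(-33\right)\right) = 2 \left(-4\right)^{2} \left(152 + 0 \left(-33\right)\right) = 2 \cdot 16 \left(152 + 0\right) = 32 \cdot 152 = 4864$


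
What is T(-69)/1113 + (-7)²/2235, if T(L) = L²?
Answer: 3565124/829185 ≈ 4.2996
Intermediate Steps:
T(-69)/1113 + (-7)²/2235 = (-69)²/1113 + (-7)²/2235 = 4761*(1/1113) + 49*(1/2235) = 1587/371 + 49/2235 = 3565124/829185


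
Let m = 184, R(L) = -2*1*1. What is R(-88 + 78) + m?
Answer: 182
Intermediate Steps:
R(L) = -2 (R(L) = -2*1 = -2)
R(-88 + 78) + m = -2 + 184 = 182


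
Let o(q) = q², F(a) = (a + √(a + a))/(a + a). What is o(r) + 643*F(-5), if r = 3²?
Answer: 805/2 - 643*I*√10/10 ≈ 402.5 - 203.33*I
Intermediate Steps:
F(a) = (a + √2*√a)/(2*a) (F(a) = (a + √(2*a))/((2*a)) = (a + √2*√a)*(1/(2*a)) = (a + √2*√a)/(2*a))
r = 9
o(r) + 643*F(-5) = 9² + 643*(½ + √2/(2*√(-5))) = 81 + 643*(½ + √2*(-I*√5/5)/2) = 81 + 643*(½ - I*√10/10) = 81 + (643/2 - 643*I*√10/10) = 805/2 - 643*I*√10/10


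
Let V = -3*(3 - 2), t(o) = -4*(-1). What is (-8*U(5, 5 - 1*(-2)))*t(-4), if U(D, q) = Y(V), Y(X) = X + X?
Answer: 192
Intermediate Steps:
t(o) = 4
V = -3 (V = -3*1 = -3)
Y(X) = 2*X
U(D, q) = -6 (U(D, q) = 2*(-3) = -6)
(-8*U(5, 5 - 1*(-2)))*t(-4) = -8*(-6)*4 = 48*4 = 192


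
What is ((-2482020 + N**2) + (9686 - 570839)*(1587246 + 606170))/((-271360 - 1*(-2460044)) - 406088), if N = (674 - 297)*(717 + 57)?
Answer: -286424594466/445649 ≈ -6.4271e+5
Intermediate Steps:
N = 291798 (N = 377*774 = 291798)
((-2482020 + N**2) + (9686 - 570839)*(1587246 + 606170))/((-271360 - 1*(-2460044)) - 406088) = ((-2482020 + 291798**2) + (9686 - 570839)*(1587246 + 606170))/((-271360 - 1*(-2460044)) - 406088) = ((-2482020 + 85146072804) - 561153*2193416)/((-271360 + 2460044) - 406088) = (85143590784 - 1230841968648)/(2188684 - 406088) = -1145698377864/1782596 = -1145698377864*1/1782596 = -286424594466/445649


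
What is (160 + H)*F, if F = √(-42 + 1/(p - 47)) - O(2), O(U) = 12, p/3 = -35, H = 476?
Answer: -7632 + 159*I*√242630/19 ≈ -7632.0 + 4122.1*I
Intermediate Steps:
p = -105 (p = 3*(-35) = -105)
F = -12 + I*√242630/76 (F = √(-42 + 1/(-105 - 47)) - 1*12 = √(-42 + 1/(-152)) - 12 = √(-42 - 1/152) - 12 = √(-6385/152) - 12 = I*√242630/76 - 12 = -12 + I*√242630/76 ≈ -12.0 + 6.4812*I)
(160 + H)*F = (160 + 476)*(-12 + I*√242630/76) = 636*(-12 + I*√242630/76) = -7632 + 159*I*√242630/19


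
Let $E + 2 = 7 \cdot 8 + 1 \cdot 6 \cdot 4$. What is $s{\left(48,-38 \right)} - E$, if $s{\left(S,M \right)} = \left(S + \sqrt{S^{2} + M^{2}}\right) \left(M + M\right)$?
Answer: $-3726 - 152 \sqrt{937} \approx -8378.8$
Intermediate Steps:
$s{\left(S,M \right)} = 2 M \left(S + \sqrt{M^{2} + S^{2}}\right)$ ($s{\left(S,M \right)} = \left(S + \sqrt{M^{2} + S^{2}}\right) 2 M = 2 M \left(S + \sqrt{M^{2} + S^{2}}\right)$)
$E = 78$ ($E = -2 + \left(7 \cdot 8 + 1 \cdot 6 \cdot 4\right) = -2 + \left(56 + 6 \cdot 4\right) = -2 + \left(56 + 24\right) = -2 + 80 = 78$)
$s{\left(48,-38 \right)} - E = 2 \left(-38\right) \left(48 + \sqrt{\left(-38\right)^{2} + 48^{2}}\right) - 78 = 2 \left(-38\right) \left(48 + \sqrt{1444 + 2304}\right) - 78 = 2 \left(-38\right) \left(48 + \sqrt{3748}\right) - 78 = 2 \left(-38\right) \left(48 + 2 \sqrt{937}\right) - 78 = \left(-3648 - 152 \sqrt{937}\right) - 78 = -3726 - 152 \sqrt{937}$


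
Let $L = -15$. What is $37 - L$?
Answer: $52$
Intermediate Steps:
$37 - L = 37 - -15 = 37 + 15 = 52$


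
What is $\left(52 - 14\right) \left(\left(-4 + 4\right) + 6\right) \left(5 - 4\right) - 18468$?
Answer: $-18240$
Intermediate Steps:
$\left(52 - 14\right) \left(\left(-4 + 4\right) + 6\right) \left(5 - 4\right) - 18468 = \left(52 - 14\right) \left(0 + 6\right) 1 - 18468 = 38 \cdot 6 \cdot 1 - 18468 = 38 \cdot 6 - 18468 = 228 - 18468 = -18240$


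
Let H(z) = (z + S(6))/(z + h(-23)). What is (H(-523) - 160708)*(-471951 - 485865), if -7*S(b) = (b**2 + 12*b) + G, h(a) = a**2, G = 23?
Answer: 1078106195808/7 ≈ 1.5402e+11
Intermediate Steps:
S(b) = -23/7 - 12*b/7 - b**2/7 (S(b) = -((b**2 + 12*b) + 23)/7 = -(23 + b**2 + 12*b)/7 = -23/7 - 12*b/7 - b**2/7)
H(z) = (-131/7 + z)/(529 + z) (H(z) = (z + (-23/7 - 12/7*6 - 1/7*6**2))/(z + (-23)**2) = (z + (-23/7 - 72/7 - 1/7*36))/(z + 529) = (z + (-23/7 - 72/7 - 36/7))/(529 + z) = (z - 131/7)/(529 + z) = (-131/7 + z)/(529 + z))
(H(-523) - 160708)*(-471951 - 485865) = ((-131/7 - 523)/(529 - 523) - 160708)*(-471951 - 485865) = (-3792/7/6 - 160708)*(-957816) = ((1/6)*(-3792/7) - 160708)*(-957816) = (-632/7 - 160708)*(-957816) = -1125588/7*(-957816) = 1078106195808/7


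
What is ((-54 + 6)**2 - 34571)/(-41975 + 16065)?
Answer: 32267/25910 ≈ 1.2453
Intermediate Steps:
((-54 + 6)**2 - 34571)/(-41975 + 16065) = ((-48)**2 - 34571)/(-25910) = (2304 - 34571)*(-1/25910) = -32267*(-1/25910) = 32267/25910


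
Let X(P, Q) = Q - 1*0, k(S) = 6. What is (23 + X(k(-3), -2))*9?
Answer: 189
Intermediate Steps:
X(P, Q) = Q (X(P, Q) = Q + 0 = Q)
(23 + X(k(-3), -2))*9 = (23 - 2)*9 = 21*9 = 189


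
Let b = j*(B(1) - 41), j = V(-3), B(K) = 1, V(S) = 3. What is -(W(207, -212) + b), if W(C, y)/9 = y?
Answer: 2028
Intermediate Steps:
j = 3
W(C, y) = 9*y
b = -120 (b = 3*(1 - 41) = 3*(-40) = -120)
-(W(207, -212) + b) = -(9*(-212) - 120) = -(-1908 - 120) = -1*(-2028) = 2028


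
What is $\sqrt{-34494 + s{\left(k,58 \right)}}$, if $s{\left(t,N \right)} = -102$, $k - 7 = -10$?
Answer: $186 i \approx 186.0 i$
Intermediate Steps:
$k = -3$ ($k = 7 - 10 = -3$)
$\sqrt{-34494 + s{\left(k,58 \right)}} = \sqrt{-34494 - 102} = \sqrt{-34596} = 186 i$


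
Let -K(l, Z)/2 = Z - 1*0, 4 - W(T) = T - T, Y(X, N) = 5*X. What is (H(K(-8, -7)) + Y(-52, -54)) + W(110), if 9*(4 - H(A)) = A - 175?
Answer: -2107/9 ≈ -234.11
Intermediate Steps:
W(T) = 4 (W(T) = 4 - (T - T) = 4 - 1*0 = 4 + 0 = 4)
K(l, Z) = -2*Z (K(l, Z) = -2*(Z - 1*0) = -2*(Z + 0) = -2*Z)
H(A) = 211/9 - A/9 (H(A) = 4 - (A - 175)/9 = 4 - (-175 + A)/9 = 4 + (175/9 - A/9) = 211/9 - A/9)
(H(K(-8, -7)) + Y(-52, -54)) + W(110) = ((211/9 - (-2)*(-7)/9) + 5*(-52)) + 4 = ((211/9 - ⅑*14) - 260) + 4 = ((211/9 - 14/9) - 260) + 4 = (197/9 - 260) + 4 = -2143/9 + 4 = -2107/9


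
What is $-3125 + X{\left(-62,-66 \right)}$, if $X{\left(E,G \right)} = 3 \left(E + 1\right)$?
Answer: $-3308$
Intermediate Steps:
$X{\left(E,G \right)} = 3 + 3 E$ ($X{\left(E,G \right)} = 3 \left(1 + E\right) = 3 + 3 E$)
$-3125 + X{\left(-62,-66 \right)} = -3125 + \left(3 + 3 \left(-62\right)\right) = -3125 + \left(3 - 186\right) = -3125 - 183 = -3308$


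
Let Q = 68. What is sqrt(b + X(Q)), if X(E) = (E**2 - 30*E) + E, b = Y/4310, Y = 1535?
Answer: sqrt(1970817322)/862 ≈ 51.501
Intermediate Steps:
b = 307/862 (b = 1535/4310 = 1535*(1/4310) = 307/862 ≈ 0.35615)
X(E) = E**2 - 29*E
sqrt(b + X(Q)) = sqrt(307/862 + 68*(-29 + 68)) = sqrt(307/862 + 68*39) = sqrt(307/862 + 2652) = sqrt(2286331/862) = sqrt(1970817322)/862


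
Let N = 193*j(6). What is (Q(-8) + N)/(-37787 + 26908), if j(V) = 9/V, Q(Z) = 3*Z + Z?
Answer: -515/21758 ≈ -0.023669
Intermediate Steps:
Q(Z) = 4*Z
N = 579/2 (N = 193*(9/6) = 193*(9*(⅙)) = 193*(3/2) = 579/2 ≈ 289.50)
(Q(-8) + N)/(-37787 + 26908) = (4*(-8) + 579/2)/(-37787 + 26908) = (-32 + 579/2)/(-10879) = (515/2)*(-1/10879) = -515/21758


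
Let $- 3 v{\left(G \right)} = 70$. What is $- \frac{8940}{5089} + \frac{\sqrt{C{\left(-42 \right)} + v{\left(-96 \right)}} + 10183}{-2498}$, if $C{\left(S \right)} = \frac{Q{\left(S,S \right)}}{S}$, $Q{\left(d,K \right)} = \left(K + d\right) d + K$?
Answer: $- \frac{74153407}{12712322} - \frac{i \sqrt{957}}{7494} \approx -5.8332 - 0.004128 i$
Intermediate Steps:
$v{\left(G \right)} = - \frac{70}{3}$ ($v{\left(G \right)} = \left(- \frac{1}{3}\right) 70 = - \frac{70}{3}$)
$Q{\left(d,K \right)} = K + d \left(K + d\right)$ ($Q{\left(d,K \right)} = d \left(K + d\right) + K = K + d \left(K + d\right)$)
$C{\left(S \right)} = \frac{S + 2 S^{2}}{S}$ ($C{\left(S \right)} = \frac{S + S^{2} + S S}{S} = \frac{S + S^{2} + S^{2}}{S} = \frac{S + 2 S^{2}}{S}$)
$- \frac{8940}{5089} + \frac{\sqrt{C{\left(-42 \right)} + v{\left(-96 \right)}} + 10183}{-2498} = - \frac{8940}{5089} + \frac{\sqrt{\left(1 + 2 \left(-42\right)\right) - \frac{70}{3}} + 10183}{-2498} = \left(-8940\right) \frac{1}{5089} + \left(\sqrt{\left(1 - 84\right) - \frac{70}{3}} + 10183\right) \left(- \frac{1}{2498}\right) = - \frac{8940}{5089} + \left(\sqrt{-83 - \frac{70}{3}} + 10183\right) \left(- \frac{1}{2498}\right) = - \frac{8940}{5089} + \left(\sqrt{- \frac{319}{3}} + 10183\right) \left(- \frac{1}{2498}\right) = - \frac{8940}{5089} + \left(\frac{i \sqrt{957}}{3} + 10183\right) \left(- \frac{1}{2498}\right) = - \frac{8940}{5089} + \left(10183 + \frac{i \sqrt{957}}{3}\right) \left(- \frac{1}{2498}\right) = - \frac{8940}{5089} - \left(\frac{10183}{2498} + \frac{i \sqrt{957}}{7494}\right) = - \frac{74153407}{12712322} - \frac{i \sqrt{957}}{7494}$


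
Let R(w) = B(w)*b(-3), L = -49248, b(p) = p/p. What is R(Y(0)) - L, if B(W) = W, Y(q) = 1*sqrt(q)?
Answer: 49248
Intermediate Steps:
Y(q) = sqrt(q)
b(p) = 1
R(w) = w (R(w) = w*1 = w)
R(Y(0)) - L = sqrt(0) - 1*(-49248) = 0 + 49248 = 49248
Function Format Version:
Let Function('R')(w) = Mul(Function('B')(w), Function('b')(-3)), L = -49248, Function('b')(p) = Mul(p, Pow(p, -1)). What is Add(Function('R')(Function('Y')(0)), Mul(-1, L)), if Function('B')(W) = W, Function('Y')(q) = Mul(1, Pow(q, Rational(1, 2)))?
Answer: 49248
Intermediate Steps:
Function('Y')(q) = Pow(q, Rational(1, 2))
Function('b')(p) = 1
Function('R')(w) = w (Function('R')(w) = Mul(w, 1) = w)
Add(Function('R')(Function('Y')(0)), Mul(-1, L)) = Add(Pow(0, Rational(1, 2)), Mul(-1, -49248)) = Add(0, 49248) = 49248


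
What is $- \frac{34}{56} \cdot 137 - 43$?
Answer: $- \frac{3533}{28} \approx -126.18$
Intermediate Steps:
$- \frac{34}{56} \cdot 137 - 43 = \left(-34\right) \frac{1}{56} \cdot 137 - 43 = \left(- \frac{17}{28}\right) 137 - 43 = - \frac{2329}{28} - 43 = - \frac{3533}{28}$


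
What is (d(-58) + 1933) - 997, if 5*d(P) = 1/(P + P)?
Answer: 542879/580 ≈ 936.00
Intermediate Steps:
d(P) = 1/(10*P) (d(P) = 1/(5*(P + P)) = 1/(5*((2*P))) = (1/(2*P))/5 = 1/(10*P))
(d(-58) + 1933) - 997 = ((1/10)/(-58) + 1933) - 997 = ((1/10)*(-1/58) + 1933) - 997 = (-1/580 + 1933) - 997 = 1121139/580 - 997 = 542879/580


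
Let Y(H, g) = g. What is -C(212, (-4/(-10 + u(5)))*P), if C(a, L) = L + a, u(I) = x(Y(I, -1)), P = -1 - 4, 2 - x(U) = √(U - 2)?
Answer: 4*(-53*√3 + 419*I)/(√3 - 8*I) ≈ -209.61 - 0.51703*I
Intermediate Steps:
x(U) = 2 - √(-2 + U) (x(U) = 2 - √(U - 2) = 2 - √(-2 + U))
P = -5
u(I) = 2 - I*√3 (u(I) = 2 - √(-2 - 1) = 2 - √(-3) = 2 - I*√3)
-C(212, (-4/(-10 + u(5)))*P) = -((-4/(-10 + (2 - I*√3)))*(-5) + 212) = -((-4/(-8 - I*√3))*(-5) + 212) = -(-4/(-8 - I*√3)*(-5) + 212) = -(20/(-8 - I*√3) + 212) = -(212 + 20/(-8 - I*√3)) = -212 - 20/(-8 - I*√3)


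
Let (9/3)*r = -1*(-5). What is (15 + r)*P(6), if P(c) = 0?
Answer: 0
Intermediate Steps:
r = 5/3 (r = (-1*(-5))/3 = (⅓)*5 = 5/3 ≈ 1.6667)
(15 + r)*P(6) = (15 + 5/3)*0 = (50/3)*0 = 0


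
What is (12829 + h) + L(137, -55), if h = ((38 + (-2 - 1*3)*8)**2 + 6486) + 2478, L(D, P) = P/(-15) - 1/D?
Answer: 8960071/411 ≈ 21801.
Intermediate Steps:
L(D, P) = -1/D - P/15 (L(D, P) = P*(-1/15) - 1/D = -P/15 - 1/D = -1/D - P/15)
h = 8968 (h = ((38 + (-2 - 3)*8)**2 + 6486) + 2478 = ((38 - 5*8)**2 + 6486) + 2478 = ((38 - 40)**2 + 6486) + 2478 = ((-2)**2 + 6486) + 2478 = (4 + 6486) + 2478 = 6490 + 2478 = 8968)
(12829 + h) + L(137, -55) = (12829 + 8968) + (-1/137 - 1/15*(-55)) = 21797 + (-1*1/137 + 11/3) = 21797 + (-1/137 + 11/3) = 21797 + 1504/411 = 8960071/411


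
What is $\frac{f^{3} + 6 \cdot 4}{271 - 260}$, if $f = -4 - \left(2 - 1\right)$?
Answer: $- \frac{101}{11} \approx -9.1818$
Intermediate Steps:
$f = -5$ ($f = -4 - \left(2 - 1\right) = -4 - 1 = -5$)
$\frac{f^{3} + 6 \cdot 4}{271 - 260} = \frac{\left(-5\right)^{3} + 6 \cdot 4}{271 - 260} = \frac{-125 + 24}{11} = \frac{1}{11} \left(-101\right) = - \frac{101}{11}$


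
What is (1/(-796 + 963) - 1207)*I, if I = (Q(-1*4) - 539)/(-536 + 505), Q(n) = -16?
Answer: -111870240/5177 ≈ -21609.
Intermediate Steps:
I = 555/31 (I = (-16 - 539)/(-536 + 505) = -555/(-31) = -555*(-1/31) = 555/31 ≈ 17.903)
(1/(-796 + 963) - 1207)*I = (1/(-796 + 963) - 1207)*(555/31) = (1/167 - 1207)*(555/31) = -201568/167*555/31 = -111870240/5177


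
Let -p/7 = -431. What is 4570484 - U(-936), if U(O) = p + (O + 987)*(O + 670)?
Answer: 4581033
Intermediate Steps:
p = 3017 (p = -7*(-431) = 3017)
U(O) = 3017 + (670 + O)*(987 + O) (U(O) = 3017 + (O + 987)*(O + 670) = 3017 + (987 + O)*(670 + O) = 3017 + (670 + O)*(987 + O))
4570484 - U(-936) = 4570484 - (664307 + (-936)² + 1657*(-936)) = 4570484 - (664307 + 876096 - 1550952) = 4570484 - 1*(-10549) = 4570484 + 10549 = 4581033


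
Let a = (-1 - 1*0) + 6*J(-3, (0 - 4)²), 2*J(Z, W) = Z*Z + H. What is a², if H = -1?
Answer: 529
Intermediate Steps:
J(Z, W) = -½ + Z²/2 (J(Z, W) = (Z*Z - 1)/2 = (Z² - 1)/2 = (-1 + Z²)/2 = -½ + Z²/2)
a = 23 (a = (-1 - 1*0) + 6*(-½ + (½)*(-3)²) = (-1 + 0) + 6*(-½ + (½)*9) = -1 + 6*(-½ + 9/2) = -1 + 6*4 = -1 + 24 = 23)
a² = 23² = 529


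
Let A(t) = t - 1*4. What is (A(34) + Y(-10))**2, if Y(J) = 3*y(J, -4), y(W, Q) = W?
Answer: 0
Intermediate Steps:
A(t) = -4 + t (A(t) = t - 4 = -4 + t)
Y(J) = 3*J
(A(34) + Y(-10))**2 = ((-4 + 34) + 3*(-10))**2 = (30 - 30)**2 = 0**2 = 0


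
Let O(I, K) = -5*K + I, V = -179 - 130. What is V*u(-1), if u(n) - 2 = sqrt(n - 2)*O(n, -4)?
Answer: -618 - 5871*I*sqrt(3) ≈ -618.0 - 10169.0*I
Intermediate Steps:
V = -309
O(I, K) = I - 5*K
u(n) = 2 + sqrt(-2 + n)*(20 + n) (u(n) = 2 + sqrt(n - 2)*(n - 5*(-4)) = 2 + sqrt(-2 + n)*(n + 20) = 2 + sqrt(-2 + n)*(20 + n))
V*u(-1) = -309*(2 + sqrt(-2 - 1)*(20 - 1)) = -309*(2 + sqrt(-3)*19) = -309*(2 + (I*sqrt(3))*19) = -309*(2 + 19*I*sqrt(3)) = -618 - 5871*I*sqrt(3)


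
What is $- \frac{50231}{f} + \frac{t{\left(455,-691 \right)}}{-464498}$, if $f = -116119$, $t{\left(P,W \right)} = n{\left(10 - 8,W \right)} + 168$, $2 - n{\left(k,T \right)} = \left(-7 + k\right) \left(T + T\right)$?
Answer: $\frac{12057420549}{26968521631} \approx 0.44709$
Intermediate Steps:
$n{\left(k,T \right)} = 2 - 2 T \left(-7 + k\right)$ ($n{\left(k,T \right)} = 2 - \left(-7 + k\right) \left(T + T\right) = 2 - \left(-7 + k\right) 2 T = 2 - 2 T \left(-7 + k\right)$)
$t{\left(P,W \right)} = 170 + 10 W$ ($t{\left(P,W \right)} = \left(2 + 14 W - 2 W \left(10 - 8\right)\right) + 168 = \left(2 + 14 W - 2 W 2\right) + 168 = \left(2 + 14 W - 4 W\right) + 168 = \left(2 + 10 W\right) + 168 = 170 + 10 W$)
$- \frac{50231}{f} + \frac{t{\left(455,-691 \right)}}{-464498} = - \frac{50231}{-116119} + \frac{170 + 10 \left(-691\right)}{-464498} = \left(-50231\right) \left(- \frac{1}{116119}\right) + \left(170 - 6910\right) \left(- \frac{1}{464498}\right) = \frac{50231}{116119} - - \frac{3370}{232249} = \frac{50231}{116119} + \frac{3370}{232249} = \frac{12057420549}{26968521631}$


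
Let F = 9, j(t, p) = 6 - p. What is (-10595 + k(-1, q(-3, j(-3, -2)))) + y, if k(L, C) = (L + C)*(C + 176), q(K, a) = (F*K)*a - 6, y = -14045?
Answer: -14382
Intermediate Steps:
q(K, a) = -6 + 9*K*a (q(K, a) = (9*K)*a - 6 = 9*K*a - 6 = -6 + 9*K*a)
k(L, C) = (176 + C)*(C + L) (k(L, C) = (C + L)*(176 + C) = (176 + C)*(C + L))
(-10595 + k(-1, q(-3, j(-3, -2)))) + y = (-10595 + ((-6 + 9*(-3)*(6 - 1*(-2)))² + 176*(-6 + 9*(-3)*(6 - 1*(-2))) + 176*(-1) + (-6 + 9*(-3)*(6 - 1*(-2)))*(-1))) - 14045 = (-10595 + ((-6 + 9*(-3)*(6 + 2))² + 176*(-6 + 9*(-3)*(6 + 2)) - 176 + (-6 + 9*(-3)*(6 + 2))*(-1))) - 14045 = (-10595 + ((-6 + 9*(-3)*8)² + 176*(-6 + 9*(-3)*8) - 176 + (-6 + 9*(-3)*8)*(-1))) - 14045 = (-10595 + ((-6 - 216)² + 176*(-6 - 216) - 176 + (-6 - 216)*(-1))) - 14045 = (-10595 + ((-222)² + 176*(-222) - 176 - 222*(-1))) - 14045 = (-10595 + (49284 - 39072 - 176 + 222)) - 14045 = (-10595 + 10258) - 14045 = -337 - 14045 = -14382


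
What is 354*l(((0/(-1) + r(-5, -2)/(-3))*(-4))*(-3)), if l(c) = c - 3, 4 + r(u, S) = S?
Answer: 7434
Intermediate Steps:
r(u, S) = -4 + S
l(c) = -3 + c
354*l(((0/(-1) + r(-5, -2)/(-3))*(-4))*(-3)) = 354*(-3 + ((0/(-1) + (-4 - 2)/(-3))*(-4))*(-3)) = 354*(-3 + ((0*(-1) - 6*(-⅓))*(-4))*(-3)) = 354*(-3 + ((0 + 2)*(-4))*(-3)) = 354*(-3 + (2*(-4))*(-3)) = 354*(-3 - 8*(-3)) = 354*(-3 + 24) = 354*21 = 7434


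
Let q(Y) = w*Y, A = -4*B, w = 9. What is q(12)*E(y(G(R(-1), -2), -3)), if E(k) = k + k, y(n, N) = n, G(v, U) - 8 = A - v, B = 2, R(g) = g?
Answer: 216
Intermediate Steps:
A = -8 (A = -4*2 = -8)
G(v, U) = -v (G(v, U) = 8 + (-8 - v) = -v)
q(Y) = 9*Y
E(k) = 2*k
q(12)*E(y(G(R(-1), -2), -3)) = (9*12)*(2*(-1*(-1))) = 108*(2*1) = 108*2 = 216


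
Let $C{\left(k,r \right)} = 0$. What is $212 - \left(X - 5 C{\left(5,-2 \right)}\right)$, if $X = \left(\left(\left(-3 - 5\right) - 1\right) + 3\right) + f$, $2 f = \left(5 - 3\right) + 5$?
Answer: $\frac{429}{2} \approx 214.5$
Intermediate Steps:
$f = \frac{7}{2}$ ($f = \frac{\left(5 - 3\right) + 5}{2} = \frac{2 + 5}{2} = \frac{1}{2} \cdot 7 = \frac{7}{2} \approx 3.5$)
$X = - \frac{5}{2}$ ($X = \left(\left(\left(-3 - 5\right) - 1\right) + 3\right) + \frac{7}{2} = \left(\left(-8 - 1\right) + 3\right) + \frac{7}{2} = \left(-9 + 3\right) + \frac{7}{2} = -6 + \frac{7}{2} = - \frac{5}{2} \approx -2.5$)
$212 - \left(X - 5 C{\left(5,-2 \right)}\right) = 212 - \left(- \frac{5}{2} - 0\right) = 212 - \left(- \frac{5}{2} + 0\right) = 212 - - \frac{5}{2} = 212 + \frac{5}{2} = \frac{429}{2}$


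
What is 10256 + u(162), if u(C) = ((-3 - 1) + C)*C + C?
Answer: 36014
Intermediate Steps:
u(C) = C + C*(-4 + C) (u(C) = (-4 + C)*C + C = C*(-4 + C) + C = C + C*(-4 + C))
10256 + u(162) = 10256 + 162*(-3 + 162) = 10256 + 162*159 = 10256 + 25758 = 36014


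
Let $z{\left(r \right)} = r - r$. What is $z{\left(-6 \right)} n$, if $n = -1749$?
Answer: $0$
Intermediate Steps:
$z{\left(r \right)} = 0$
$z{\left(-6 \right)} n = 0 \left(-1749\right) = 0$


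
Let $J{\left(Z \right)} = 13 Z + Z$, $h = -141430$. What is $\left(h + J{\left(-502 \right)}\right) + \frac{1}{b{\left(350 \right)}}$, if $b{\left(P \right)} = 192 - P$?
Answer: $- \frac{23456365}{158} \approx -1.4846 \cdot 10^{5}$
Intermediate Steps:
$J{\left(Z \right)} = 14 Z$
$\left(h + J{\left(-502 \right)}\right) + \frac{1}{b{\left(350 \right)}} = \left(-141430 + 14 \left(-502\right)\right) + \frac{1}{192 - 350} = \left(-141430 - 7028\right) + \frac{1}{192 - 350} = -148458 + \frac{1}{-158} = -148458 - \frac{1}{158} = - \frac{23456365}{158}$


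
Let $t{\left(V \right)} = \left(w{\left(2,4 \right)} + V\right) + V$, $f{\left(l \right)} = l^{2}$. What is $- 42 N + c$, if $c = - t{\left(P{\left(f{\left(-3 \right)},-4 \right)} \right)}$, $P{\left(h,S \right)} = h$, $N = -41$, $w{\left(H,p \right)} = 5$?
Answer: $1699$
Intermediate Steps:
$t{\left(V \right)} = 5 + 2 V$ ($t{\left(V \right)} = \left(5 + V\right) + V = 5 + 2 V$)
$c = -23$ ($c = - (5 + 2 \left(-3\right)^{2}) = - (5 + 2 \cdot 9) = - (5 + 18) = \left(-1\right) 23 = -23$)
$- 42 N + c = \left(-42\right) \left(-41\right) - 23 = 1722 - 23 = 1699$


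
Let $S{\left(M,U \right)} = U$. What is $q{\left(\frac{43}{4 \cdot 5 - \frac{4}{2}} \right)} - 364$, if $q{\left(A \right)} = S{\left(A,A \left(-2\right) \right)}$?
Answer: $- \frac{3319}{9} \approx -368.78$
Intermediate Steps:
$q{\left(A \right)} = - 2 A$ ($q{\left(A \right)} = A \left(-2\right) = - 2 A$)
$q{\left(\frac{43}{4 \cdot 5 - \frac{4}{2}} \right)} - 364 = - 2 \frac{43}{4 \cdot 5 - \frac{4}{2}} - 364 = - 2 \frac{43}{20 - 2} - 364 = - 2 \cdot \frac{43}{18} - 364 = - 2 \cdot 43 \cdot \frac{1}{18} - 364 = \left(-2\right) \frac{43}{18} - 364 = - \frac{43}{9} - 364 = - \frac{3319}{9}$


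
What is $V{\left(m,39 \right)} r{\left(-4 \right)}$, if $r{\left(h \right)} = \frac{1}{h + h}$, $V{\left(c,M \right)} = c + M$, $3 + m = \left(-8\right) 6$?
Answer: $\frac{3}{2} \approx 1.5$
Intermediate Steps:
$m = -51$ ($m = -3 - 48 = -51$)
$V{\left(c,M \right)} = M + c$
$r{\left(h \right)} = \frac{1}{2 h}$
$V{\left(m,39 \right)} r{\left(-4 \right)} = \left(39 - 51\right) \frac{1}{2 \left(-4\right)} = - 12 \cdot \frac{1}{2} \left(- \frac{1}{4}\right) = \left(-12\right) \left(- \frac{1}{8}\right) = \frac{3}{2}$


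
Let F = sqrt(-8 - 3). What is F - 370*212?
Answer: -78440 + I*sqrt(11) ≈ -78440.0 + 3.3166*I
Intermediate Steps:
F = I*sqrt(11) (F = sqrt(-11) = I*sqrt(11) ≈ 3.3166*I)
F - 370*212 = I*sqrt(11) - 370*212 = I*sqrt(11) - 78440 = -78440 + I*sqrt(11)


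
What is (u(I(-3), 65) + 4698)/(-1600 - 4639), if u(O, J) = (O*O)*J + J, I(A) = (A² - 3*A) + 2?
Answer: -30763/6239 ≈ -4.9308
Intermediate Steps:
I(A) = 2 + A² - 3*A
u(O, J) = J + J*O² (u(O, J) = O²*J + J = J*O² + J = J + J*O²)
(u(I(-3), 65) + 4698)/(-1600 - 4639) = (65*(1 + (2 + (-3)² - 3*(-3))²) + 4698)/(-1600 - 4639) = (65*(1 + (2 + 9 + 9)²) + 4698)/(-6239) = (65*(1 + 20²) + 4698)*(-1/6239) = (65*(1 + 400) + 4698)*(-1/6239) = (65*401 + 4698)*(-1/6239) = (26065 + 4698)*(-1/6239) = 30763*(-1/6239) = -30763/6239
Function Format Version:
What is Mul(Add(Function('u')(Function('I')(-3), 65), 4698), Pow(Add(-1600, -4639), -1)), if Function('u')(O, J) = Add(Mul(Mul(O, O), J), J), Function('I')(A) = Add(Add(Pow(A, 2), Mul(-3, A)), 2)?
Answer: Rational(-30763, 6239) ≈ -4.9308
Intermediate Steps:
Function('I')(A) = Add(2, Pow(A, 2), Mul(-3, A))
Function('u')(O, J) = Add(J, Mul(J, Pow(O, 2))) (Function('u')(O, J) = Add(Mul(Pow(O, 2), J), J) = Add(Mul(J, Pow(O, 2)), J) = Add(J, Mul(J, Pow(O, 2))))
Mul(Add(Function('u')(Function('I')(-3), 65), 4698), Pow(Add(-1600, -4639), -1)) = Mul(Add(Mul(65, Add(1, Pow(Add(2, Pow(-3, 2), Mul(-3, -3)), 2))), 4698), Pow(Add(-1600, -4639), -1)) = Mul(Add(Mul(65, Add(1, Pow(Add(2, 9, 9), 2))), 4698), Pow(-6239, -1)) = Mul(Add(Mul(65, Add(1, Pow(20, 2))), 4698), Rational(-1, 6239)) = Mul(Add(Mul(65, Add(1, 400)), 4698), Rational(-1, 6239)) = Mul(Add(Mul(65, 401), 4698), Rational(-1, 6239)) = Mul(Add(26065, 4698), Rational(-1, 6239)) = Mul(30763, Rational(-1, 6239)) = Rational(-30763, 6239)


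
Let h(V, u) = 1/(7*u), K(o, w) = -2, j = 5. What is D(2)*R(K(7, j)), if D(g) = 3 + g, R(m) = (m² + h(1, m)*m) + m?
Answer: 75/7 ≈ 10.714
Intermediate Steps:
h(V, u) = 1/(7*u)
R(m) = ⅐ + m + m² (R(m) = (m² + (1/(7*m))*m) + m = (m² + ⅐) + m = (⅐ + m²) + m = ⅐ + m + m²)
D(2)*R(K(7, j)) = (3 + 2)*(⅐ - 2 + (-2)²) = 5*(⅐ - 2 + 4) = 5*(15/7) = 75/7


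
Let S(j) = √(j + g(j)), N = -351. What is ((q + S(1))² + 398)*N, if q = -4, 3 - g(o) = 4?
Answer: -145314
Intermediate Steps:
g(o) = -1 (g(o) = 3 - 1*4 = 3 - 4 = -1)
S(j) = √(-1 + j) (S(j) = √(j - 1) = √(-1 + j))
((q + S(1))² + 398)*N = ((-4 + √(-1 + 1))² + 398)*(-351) = ((-4 + √0)² + 398)*(-351) = ((-4 + 0)² + 398)*(-351) = ((-4)² + 398)*(-351) = (16 + 398)*(-351) = 414*(-351) = -145314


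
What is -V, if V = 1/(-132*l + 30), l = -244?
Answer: -1/32238 ≈ -3.1019e-5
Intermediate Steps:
V = 1/32238 (V = 1/(-132*(-244) + 30) = 1/(32208 + 30) = 1/32238 ≈ 3.1019e-5)
-V = -1*1/32238 = -1/32238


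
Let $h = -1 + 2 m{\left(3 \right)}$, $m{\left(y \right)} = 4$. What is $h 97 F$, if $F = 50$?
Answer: $33950$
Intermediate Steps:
$h = 7$ ($h = -1 + 2 \cdot 4 = -1 + 8 = 7$)
$h 97 F = 7 \cdot 97 \cdot 50 = 679 \cdot 50 = 33950$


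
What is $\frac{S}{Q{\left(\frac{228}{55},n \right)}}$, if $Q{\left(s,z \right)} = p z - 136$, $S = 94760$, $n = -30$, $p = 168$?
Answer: $- \frac{11845}{647} \approx -18.308$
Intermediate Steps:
$Q{\left(s,z \right)} = -136 + 168 z$ ($Q{\left(s,z \right)} = 168 z - 136 = -136 + 168 z$)
$\frac{S}{Q{\left(\frac{228}{55},n \right)}} = \frac{94760}{-136 + 168 \left(-30\right)} = \frac{94760}{-136 - 5040} = \frac{94760}{-5176} = 94760 \left(- \frac{1}{5176}\right) = - \frac{11845}{647}$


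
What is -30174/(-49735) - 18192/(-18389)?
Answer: 208521258/130653845 ≈ 1.5960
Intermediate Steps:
-30174/(-49735) - 18192/(-18389) = -30174*(-1/49735) - 18192*(-1/18389) = 30174/49735 + 18192/18389 = 208521258/130653845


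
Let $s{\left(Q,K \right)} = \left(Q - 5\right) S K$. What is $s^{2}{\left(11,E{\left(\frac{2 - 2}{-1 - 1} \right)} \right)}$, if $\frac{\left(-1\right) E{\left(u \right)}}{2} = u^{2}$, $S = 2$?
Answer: $0$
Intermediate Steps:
$E{\left(u \right)} = - 2 u^{2}$
$s{\left(Q,K \right)} = K \left(-10 + 2 Q\right)$ ($s{\left(Q,K \right)} = \left(Q - 5\right) 2 K = \left(-5 + Q\right) 2 K = \left(-10 + 2 Q\right) K = K \left(-10 + 2 Q\right)$)
$s^{2}{\left(11,E{\left(\frac{2 - 2}{-1 - 1} \right)} \right)} = \left(2 \left(- 2 \left(\frac{2 - 2}{-1 - 1}\right)^{2}\right) \left(-5 + 11\right)\right)^{2} = \left(2 \left(- 2 \left(\frac{0}{-2}\right)^{2}\right) 6\right)^{2} = \left(2 \left(- 2 \left(0 \left(- \frac{1}{2}\right)\right)^{2}\right) 6\right)^{2} = \left(2 \left(- 2 \cdot 0^{2}\right) 6\right)^{2} = \left(2 \left(\left(-2\right) 0\right) 6\right)^{2} = \left(2 \cdot 0 \cdot 6\right)^{2} = 0^{2} = 0$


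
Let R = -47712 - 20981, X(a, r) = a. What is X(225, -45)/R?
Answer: -225/68693 ≈ -0.0032754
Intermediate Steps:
R = -68693
X(225, -45)/R = 225/(-68693) = 225*(-1/68693) = -225/68693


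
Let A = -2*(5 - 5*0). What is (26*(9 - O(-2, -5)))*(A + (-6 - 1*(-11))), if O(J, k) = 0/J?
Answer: -1170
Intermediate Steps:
O(J, k) = 0
A = -10 (A = -2*(5 + 0) = -2*5 = -10)
(26*(9 - O(-2, -5)))*(A + (-6 - 1*(-11))) = (26*(9 - 1*0))*(-10 + (-6 - 1*(-11))) = (26*(9 + 0))*(-10 + (-6 + 11)) = (26*9)*(-10 + 5) = 234*(-5) = -1170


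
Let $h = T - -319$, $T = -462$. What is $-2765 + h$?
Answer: $-2908$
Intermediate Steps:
$h = -143$ ($h = -462 - -319 = -462 + 319 = -143$)
$-2765 + h = -2765 - 143 = -2908$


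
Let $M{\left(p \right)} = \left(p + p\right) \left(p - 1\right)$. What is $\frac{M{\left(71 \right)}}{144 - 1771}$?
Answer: $- \frac{9940}{1627} \approx -6.1094$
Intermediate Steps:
$M{\left(p \right)} = 2 p \left(-1 + p\right)$
$\frac{M{\left(71 \right)}}{144 - 1771} = \frac{2 \cdot 71 \left(-1 + 71\right)}{144 - 1771} = \frac{2 \cdot 71 \cdot 70}{144 - 1771} = \frac{9940}{-1627} = 9940 \left(- \frac{1}{1627}\right) = - \frac{9940}{1627}$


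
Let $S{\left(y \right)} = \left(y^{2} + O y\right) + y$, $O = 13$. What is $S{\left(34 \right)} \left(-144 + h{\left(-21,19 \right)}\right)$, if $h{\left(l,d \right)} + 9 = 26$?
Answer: $-207264$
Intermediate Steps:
$h{\left(l,d \right)} = 17$ ($h{\left(l,d \right)} = -9 + 26 = 17$)
$S{\left(y \right)} = y^{2} + 14 y$ ($S{\left(y \right)} = \left(y^{2} + 13 y\right) + y = y^{2} + 14 y$)
$S{\left(34 \right)} \left(-144 + h{\left(-21,19 \right)}\right) = 34 \left(14 + 34\right) \left(-144 + 17\right) = 34 \cdot 48 \left(-127\right) = 1632 \left(-127\right) = -207264$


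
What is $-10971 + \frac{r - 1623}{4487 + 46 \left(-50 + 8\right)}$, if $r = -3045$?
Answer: $- \frac{28035573}{2555} \approx -10973.0$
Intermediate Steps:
$-10971 + \frac{r - 1623}{4487 + 46 \left(-50 + 8\right)} = -10971 + \frac{-3045 - 1623}{4487 + 46 \left(-50 + 8\right)} = -10971 - \frac{4668}{4487 + 46 \left(-42\right)} = -10971 - \frac{4668}{4487 - 1932} = -10971 - \frac{4668}{2555} = - \frac{28035573}{2555}$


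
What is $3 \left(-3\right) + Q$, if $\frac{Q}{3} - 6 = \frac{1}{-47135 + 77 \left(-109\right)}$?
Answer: $\frac{499749}{55528} \approx 8.9999$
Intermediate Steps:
$Q = \frac{999501}{55528}$ ($Q = 18 + \frac{3}{-47135 + 77 \left(-109\right)} = 18 + \frac{3}{-47135 - 8393} = 18 + \frac{3}{-55528} = 18 + 3 \left(- \frac{1}{55528}\right) = 18 - \frac{3}{55528} = \frac{999501}{55528} \approx 18.0$)
$3 \left(-3\right) + Q = 3 \left(-3\right) + \frac{999501}{55528} = -9 + \frac{999501}{55528} = \frac{499749}{55528}$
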